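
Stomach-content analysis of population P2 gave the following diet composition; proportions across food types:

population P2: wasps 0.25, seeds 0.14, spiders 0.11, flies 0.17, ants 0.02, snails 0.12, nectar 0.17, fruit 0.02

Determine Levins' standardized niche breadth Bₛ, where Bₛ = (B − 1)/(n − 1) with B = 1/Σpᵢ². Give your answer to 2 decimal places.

0.71

Σpᵢ² = 0.25² + 0.14² + 0.11² + 0.17² + 0.02² + 0.12² + 0.17² + 0.02² = 0.0625 + 0.0196 + 0.0121 + 0.0289 + 0.0004 + 0.0144 + 0.0289 + 0.0004 = 0.1672
B = 1 / 0.1672 = 5.9809
Bₛ = (B − 1)/(n − 1) = (5.9809 − 1)/(8 − 1) = 4.9809/7 = 0.7116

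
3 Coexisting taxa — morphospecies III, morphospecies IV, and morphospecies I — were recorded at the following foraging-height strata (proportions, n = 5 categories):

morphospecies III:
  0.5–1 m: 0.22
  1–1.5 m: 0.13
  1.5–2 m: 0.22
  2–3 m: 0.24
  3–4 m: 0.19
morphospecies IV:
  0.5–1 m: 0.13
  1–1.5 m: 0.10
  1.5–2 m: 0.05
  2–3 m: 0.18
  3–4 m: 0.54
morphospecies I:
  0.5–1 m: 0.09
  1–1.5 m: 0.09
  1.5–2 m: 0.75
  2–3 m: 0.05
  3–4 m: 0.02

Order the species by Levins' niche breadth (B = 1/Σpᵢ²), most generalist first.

Σp_IIIᵢ² = 0.22² + 0.13² + 0.22² + 0.24² + 0.19² = 0.0484 + 0.0169 + 0.0484 + 0.0576 + 0.0361 = 0.2074
B_III = 1 / 0.2074 = 4.8216
Σp_IVᵢ² = 0.13² + 0.10² + 0.05² + 0.18² + 0.54² = 0.0169 + 0.0100 + 0.0025 + 0.0324 + 0.2916 = 0.3534
B_IV = 1 / 0.3534 = 2.8297
Σp_Iᵢ² = 0.09² + 0.09² + 0.75² + 0.05² + 0.02² = 0.0081 + 0.0081 + 0.5625 + 0.0025 + 0.0004 = 0.5816
B_I = 1 / 0.5816 = 1.7194
Ranking by B (broadest → narrowest): morphospecies III (4.82) > morphospecies IV (2.83) > morphospecies I (1.72)

morphospecies III > morphospecies IV > morphospecies I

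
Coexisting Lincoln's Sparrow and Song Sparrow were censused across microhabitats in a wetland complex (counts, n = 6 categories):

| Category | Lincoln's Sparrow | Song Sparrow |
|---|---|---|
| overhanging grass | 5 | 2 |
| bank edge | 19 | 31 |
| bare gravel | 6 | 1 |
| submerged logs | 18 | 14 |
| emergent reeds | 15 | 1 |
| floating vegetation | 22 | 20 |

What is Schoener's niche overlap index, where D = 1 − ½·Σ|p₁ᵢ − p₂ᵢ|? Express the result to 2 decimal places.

Proportions for Lincoln's Sparrow (n=85): 5/85=0.0588, 19/85=0.2235, 6/85=0.0706, 18/85=0.2118, 15/85=0.1765, 22/85=0.2588
Proportions for Song Sparrow (n=69): 2/69=0.0290, 31/69=0.4493, 1/69=0.0145, 14/69=0.2029, 1/69=0.0145, 20/69=0.2899
Σ|p₁ᵢ − p₂ᵢ| = 0.0298 + 0.2258 + 0.0561 + 0.0089 + 0.1620 + 0.0311 = 0.5137
D = 1 − ½ × 0.5137 = 1 − 0.25685 = 0.74315

0.74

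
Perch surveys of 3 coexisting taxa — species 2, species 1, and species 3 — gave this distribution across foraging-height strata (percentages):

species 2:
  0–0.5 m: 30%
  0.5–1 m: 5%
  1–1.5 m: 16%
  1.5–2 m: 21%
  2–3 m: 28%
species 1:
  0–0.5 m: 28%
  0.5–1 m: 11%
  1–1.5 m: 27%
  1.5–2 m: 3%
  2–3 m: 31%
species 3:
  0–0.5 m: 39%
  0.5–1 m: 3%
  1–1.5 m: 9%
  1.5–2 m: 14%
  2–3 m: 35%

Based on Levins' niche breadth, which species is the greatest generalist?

Convert percentages to proportions (divide by 100).
Σp_2ᵢ² = 0.30² + 0.05² + 0.16² + 0.21² + 0.28² = 0.0900 + 0.0025 + 0.0256 + 0.0441 + 0.0784 = 0.2406
B_2 = 1 / 0.2406 = 4.1563
Σp_1ᵢ² = 0.28² + 0.11² + 0.27² + 0.03² + 0.31² = 0.0784 + 0.0121 + 0.0729 + 0.0009 + 0.0961 = 0.2604
B_1 = 1 / 0.2604 = 3.8402
Σp_3ᵢ² = 0.39² + 0.03² + 0.09² + 0.14² + 0.35² = 0.1521 + 0.0009 + 0.0081 + 0.0196 + 0.1225 = 0.3032
B_3 = 1 / 0.3032 = 3.2982
Highest B → broadest niche (most generalist): species 2 (B = 4.16).

species 2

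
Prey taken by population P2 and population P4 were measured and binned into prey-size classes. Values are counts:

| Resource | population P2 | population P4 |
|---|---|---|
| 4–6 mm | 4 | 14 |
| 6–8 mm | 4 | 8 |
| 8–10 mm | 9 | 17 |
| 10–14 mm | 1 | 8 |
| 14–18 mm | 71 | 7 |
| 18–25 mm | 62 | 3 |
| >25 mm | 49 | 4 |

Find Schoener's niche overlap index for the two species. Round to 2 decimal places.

Proportions for population P2 (n=200): 4/200=0.0200, 4/200=0.0200, 9/200=0.0450, 1/200=0.0050, 71/200=0.3550, 62/200=0.3100, 49/200=0.2450
Proportions for population P4 (n=61): 14/61=0.2295, 8/61=0.1311, 17/61=0.2787, 8/61=0.1311, 7/61=0.1148, 3/61=0.0492, 4/61=0.0656
Σ|p₁ᵢ − p₂ᵢ| = 0.2095 + 0.1111 + 0.2337 + 0.1261 + 0.2402 + 0.2608 + 0.1794 = 1.3608
D = 1 − ½ × 1.3608 = 1 − 0.68040 = 0.31960

0.32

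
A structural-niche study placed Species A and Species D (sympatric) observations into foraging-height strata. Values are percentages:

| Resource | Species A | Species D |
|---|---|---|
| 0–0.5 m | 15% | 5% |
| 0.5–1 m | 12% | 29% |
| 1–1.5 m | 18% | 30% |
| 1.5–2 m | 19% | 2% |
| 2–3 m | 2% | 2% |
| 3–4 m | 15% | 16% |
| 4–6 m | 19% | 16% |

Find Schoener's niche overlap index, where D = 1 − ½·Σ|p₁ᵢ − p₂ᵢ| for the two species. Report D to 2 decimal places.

Convert percentages to proportions (divide by 100).
Σ|p₁ᵢ − p₂ᵢ| = 0.10 + 0.17 + 0.12 + 0.17 + 0.00 + 0.01 + 0.03 = 0.60
D = 1 − ½ × 0.60 = 1 − 0.300 = 0.7000

0.70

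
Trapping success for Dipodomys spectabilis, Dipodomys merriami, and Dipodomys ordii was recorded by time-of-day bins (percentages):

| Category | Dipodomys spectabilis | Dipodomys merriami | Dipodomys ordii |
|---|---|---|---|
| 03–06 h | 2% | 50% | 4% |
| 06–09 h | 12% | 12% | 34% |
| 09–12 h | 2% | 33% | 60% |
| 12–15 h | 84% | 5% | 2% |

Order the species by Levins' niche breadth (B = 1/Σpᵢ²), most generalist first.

Convert percentages to proportions (divide by 100).
Σp_specᵢ² = 0.02² + 0.12² + 0.02² + 0.84² = 0.0004 + 0.0144 + 0.0004 + 0.7056 = 0.7208
B_spec = 1 / 0.7208 = 1.3873
Σp_merrᵢ² = 0.50² + 0.12² + 0.33² + 0.05² = 0.2500 + 0.0144 + 0.1089 + 0.0025 = 0.3758
B_merr = 1 / 0.3758 = 2.6610
Σp_ordiᵢ² = 0.04² + 0.34² + 0.60² + 0.02² = 0.0016 + 0.1156 + 0.3600 + 0.0004 = 0.4776
B_ordi = 1 / 0.4776 = 2.0938
Ranking by B (broadest → narrowest): Dipodomys merriami (2.66) > Dipodomys ordii (2.09) > Dipodomys spectabilis (1.39)

Dipodomys merriami > Dipodomys ordii > Dipodomys spectabilis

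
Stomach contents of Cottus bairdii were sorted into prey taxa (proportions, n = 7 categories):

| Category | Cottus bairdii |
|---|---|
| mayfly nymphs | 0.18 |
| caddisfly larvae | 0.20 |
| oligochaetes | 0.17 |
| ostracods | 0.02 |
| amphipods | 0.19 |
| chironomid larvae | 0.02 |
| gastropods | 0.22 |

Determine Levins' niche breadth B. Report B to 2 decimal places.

Σpᵢ² = 0.18² + 0.20² + 0.17² + 0.02² + 0.19² + 0.02² + 0.22² = 0.0324 + 0.0400 + 0.0289 + 0.0004 + 0.0361 + 0.0004 + 0.0484 = 0.1866
B = 1 / 0.1866 = 5.3591

5.36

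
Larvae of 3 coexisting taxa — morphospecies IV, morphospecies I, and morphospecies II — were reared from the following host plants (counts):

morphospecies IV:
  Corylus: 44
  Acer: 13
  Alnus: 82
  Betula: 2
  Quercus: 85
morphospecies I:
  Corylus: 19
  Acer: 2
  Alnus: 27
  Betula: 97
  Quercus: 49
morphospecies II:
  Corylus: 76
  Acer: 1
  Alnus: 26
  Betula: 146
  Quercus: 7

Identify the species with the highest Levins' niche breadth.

morphospecies IV

Proportions for morphospecies IV (n=226): 44/226=0.1947, 13/226=0.0575, 82/226=0.3628, 2/226=0.0088, 85/226=0.3761
Proportions for morphospecies I (n=194): 19/194=0.0979, 2/194=0.0103, 27/194=0.1392, 97/194=0.5000, 49/194=0.2526
Proportions for morphospecies II (n=256): 76/256=0.2969, 1/256=0.0039, 26/256=0.1016, 146/256=0.5703, 7/256=0.0273
Σp_IVᵢ² = 0.1947² + 0.0575² + 0.3628² + 0.0088² + 0.3761² = 0.037908 + 0.003306 + 0.131624 + 0.000077 + 0.141451 = 0.314366
B_IV = 1 / 0.314366 = 3.1810
Σp_Iᵢ² = 0.0979² + 0.0103² + 0.1392² + 0.5000² + 0.2526² = 0.009584 + 0.000106 + 0.019377 + 0.250000 + 0.063807 = 0.342874
B_I = 1 / 0.342874 = 2.9165
Σp_IIᵢ² = 0.2969² + 0.0039² + 0.1016² + 0.5703² + 0.0273² = 0.088150 + 0.000015 + 0.010323 + 0.325242 + 0.000745 = 0.424475
B_II = 1 / 0.424475 = 2.3559
Highest B → broadest niche (most generalist): morphospecies IV (B = 3.18).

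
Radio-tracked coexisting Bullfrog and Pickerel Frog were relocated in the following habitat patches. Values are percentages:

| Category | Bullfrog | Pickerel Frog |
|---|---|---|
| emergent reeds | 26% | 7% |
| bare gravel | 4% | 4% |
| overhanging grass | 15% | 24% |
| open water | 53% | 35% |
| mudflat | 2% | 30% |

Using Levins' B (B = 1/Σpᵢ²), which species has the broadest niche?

Pickerel Frog

Convert percentages to proportions (divide by 100).
Σp_Bullᵢ² = 0.26² + 0.04² + 0.15² + 0.53² + 0.02² = 0.0676 + 0.0016 + 0.0225 + 0.2809 + 0.0004 = 0.3730
B_Bull = 1 / 0.3730 = 2.6810
Σp_Frogᵢ² = 0.07² + 0.04² + 0.24² + 0.35² + 0.30² = 0.0049 + 0.0016 + 0.0576 + 0.1225 + 0.0900 = 0.2766
B_Frog = 1 / 0.2766 = 3.6153
Highest B → broadest niche (most generalist): Pickerel Frog (B = 3.62).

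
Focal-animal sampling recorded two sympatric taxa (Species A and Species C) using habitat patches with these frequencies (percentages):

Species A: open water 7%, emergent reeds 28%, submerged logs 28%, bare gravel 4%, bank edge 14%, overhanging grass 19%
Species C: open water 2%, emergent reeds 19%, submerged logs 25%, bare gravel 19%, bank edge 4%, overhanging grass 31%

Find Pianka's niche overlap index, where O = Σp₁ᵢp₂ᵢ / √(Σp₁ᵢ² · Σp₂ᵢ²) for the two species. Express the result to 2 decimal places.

0.87

Convert percentages to proportions (divide by 100).
Σ p₁ᵢp₂ᵢ = 0.0014 + 0.0532 + 0.0700 + 0.0076 + 0.0056 + 0.0589 = 0.1967
Σp_1ᵢ² = 0.07² + 0.28² + 0.28² + 0.04² + 0.14² + 0.19² = 0.0049 + 0.0784 + 0.0784 + 0.0016 + 0.0196 + 0.0361 = 0.2190
Σp_2ᵢ² = 0.02² + 0.19² + 0.25² + 0.19² + 0.04² + 0.31² = 0.0004 + 0.0361 + 0.0625 + 0.0361 + 0.0016 + 0.0961 = 0.2328
O = 0.1967 / √(0.2190 × 0.2328) = 0.1967 / 0.22579 = 0.8712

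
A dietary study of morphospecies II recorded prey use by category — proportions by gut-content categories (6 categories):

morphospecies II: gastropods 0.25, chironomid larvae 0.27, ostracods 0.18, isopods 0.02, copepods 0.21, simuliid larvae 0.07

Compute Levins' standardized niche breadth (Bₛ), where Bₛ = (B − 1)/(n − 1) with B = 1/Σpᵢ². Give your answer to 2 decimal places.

0.72

Σpᵢ² = 0.25² + 0.27² + 0.18² + 0.02² + 0.21² + 0.07² = 0.0625 + 0.0729 + 0.0324 + 0.0004 + 0.0441 + 0.0049 = 0.2172
B = 1 / 0.2172 = 4.6041
Bₛ = (B − 1)/(n − 1) = (4.6041 − 1)/(6 − 1) = 3.6041/5 = 0.7208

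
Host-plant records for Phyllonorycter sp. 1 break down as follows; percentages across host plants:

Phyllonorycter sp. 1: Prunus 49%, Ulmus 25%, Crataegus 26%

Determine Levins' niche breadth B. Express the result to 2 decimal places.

2.70

Convert percentages to proportions (divide by 100).
Σpᵢ² = 0.49² + 0.25² + 0.26² = 0.2401 + 0.0625 + 0.0676 = 0.3702
B = 1 / 0.3702 = 2.7012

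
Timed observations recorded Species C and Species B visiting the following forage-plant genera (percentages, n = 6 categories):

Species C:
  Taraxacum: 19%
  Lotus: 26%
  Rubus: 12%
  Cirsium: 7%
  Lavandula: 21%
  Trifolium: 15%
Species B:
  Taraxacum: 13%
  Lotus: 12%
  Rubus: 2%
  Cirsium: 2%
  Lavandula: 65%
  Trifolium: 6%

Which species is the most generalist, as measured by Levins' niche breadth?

Convert percentages to proportions (divide by 100).
Σp_Cᵢ² = 0.19² + 0.26² + 0.12² + 0.07² + 0.21² + 0.15² = 0.0361 + 0.0676 + 0.0144 + 0.0049 + 0.0441 + 0.0225 = 0.1896
B_C = 1 / 0.1896 = 5.2743
Σp_Bᵢ² = 0.13² + 0.12² + 0.02² + 0.02² + 0.65² + 0.06² = 0.0169 + 0.0144 + 0.0004 + 0.0004 + 0.4225 + 0.0036 = 0.4582
B_B = 1 / 0.4582 = 2.1825
Highest B → broadest niche (most generalist): Species C (B = 5.27).

Species C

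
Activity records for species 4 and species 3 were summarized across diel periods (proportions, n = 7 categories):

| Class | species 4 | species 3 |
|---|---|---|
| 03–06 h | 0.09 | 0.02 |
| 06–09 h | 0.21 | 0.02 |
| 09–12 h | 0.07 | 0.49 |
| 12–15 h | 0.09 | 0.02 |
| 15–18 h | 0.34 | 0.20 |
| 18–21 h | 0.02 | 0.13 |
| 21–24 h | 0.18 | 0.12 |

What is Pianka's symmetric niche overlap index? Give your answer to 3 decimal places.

0.520

Σ p₁ᵢp₂ᵢ = 0.0018 + 0.0042 + 0.0343 + 0.0018 + 0.0680 + 0.0026 + 0.0216 = 0.1343
Σp_1ᵢ² = 0.09² + 0.21² + 0.07² + 0.09² + 0.34² + 0.02² + 0.18² = 0.0081 + 0.0441 + 0.0049 + 0.0081 + 0.1156 + 0.0004 + 0.0324 = 0.2136
Σp_2ᵢ² = 0.02² + 0.02² + 0.49² + 0.02² + 0.20² + 0.13² + 0.12² = 0.0004 + 0.0004 + 0.2401 + 0.0004 + 0.0400 + 0.0169 + 0.0144 = 0.3126
O = 0.1343 / √(0.2136 × 0.3126) = 0.1343 / 0.258402 = 0.51973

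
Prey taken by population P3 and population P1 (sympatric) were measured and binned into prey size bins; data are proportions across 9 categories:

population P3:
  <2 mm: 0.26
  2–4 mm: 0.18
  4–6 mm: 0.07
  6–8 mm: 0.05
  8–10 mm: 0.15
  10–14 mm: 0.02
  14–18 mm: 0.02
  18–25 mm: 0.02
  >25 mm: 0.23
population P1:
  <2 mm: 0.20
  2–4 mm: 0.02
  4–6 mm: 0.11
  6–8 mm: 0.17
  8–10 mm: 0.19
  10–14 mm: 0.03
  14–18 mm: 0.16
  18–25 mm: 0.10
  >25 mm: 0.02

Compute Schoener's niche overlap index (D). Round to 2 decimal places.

0.57

Σ|p₁ᵢ − p₂ᵢ| = 0.06 + 0.16 + 0.04 + 0.12 + 0.04 + 0.01 + 0.14 + 0.08 + 0.21 = 0.86
D = 1 − ½ × 0.86 = 1 − 0.430 = 0.5700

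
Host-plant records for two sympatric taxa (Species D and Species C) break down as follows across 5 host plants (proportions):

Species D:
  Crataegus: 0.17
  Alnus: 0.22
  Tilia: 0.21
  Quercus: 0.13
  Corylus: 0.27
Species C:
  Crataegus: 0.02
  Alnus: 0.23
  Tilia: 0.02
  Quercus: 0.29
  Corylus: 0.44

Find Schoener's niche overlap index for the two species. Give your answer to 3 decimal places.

Σ|p₁ᵢ − p₂ᵢ| = 0.15 + 0.01 + 0.19 + 0.16 + 0.17 = 0.68
D = 1 − ½ × 0.68 = 1 − 0.340 = 0.66000

0.660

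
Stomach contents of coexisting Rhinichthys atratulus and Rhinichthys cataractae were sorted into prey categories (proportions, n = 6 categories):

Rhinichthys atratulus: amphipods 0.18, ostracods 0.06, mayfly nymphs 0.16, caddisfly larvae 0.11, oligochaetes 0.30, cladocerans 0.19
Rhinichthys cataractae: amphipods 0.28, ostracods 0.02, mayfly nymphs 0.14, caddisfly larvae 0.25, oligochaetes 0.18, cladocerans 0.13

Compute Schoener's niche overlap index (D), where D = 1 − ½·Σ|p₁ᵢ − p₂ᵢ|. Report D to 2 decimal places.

Σ|p₁ᵢ − p₂ᵢ| = 0.10 + 0.04 + 0.02 + 0.14 + 0.12 + 0.06 = 0.48
D = 1 − ½ × 0.48 = 1 − 0.240 = 0.7600

0.76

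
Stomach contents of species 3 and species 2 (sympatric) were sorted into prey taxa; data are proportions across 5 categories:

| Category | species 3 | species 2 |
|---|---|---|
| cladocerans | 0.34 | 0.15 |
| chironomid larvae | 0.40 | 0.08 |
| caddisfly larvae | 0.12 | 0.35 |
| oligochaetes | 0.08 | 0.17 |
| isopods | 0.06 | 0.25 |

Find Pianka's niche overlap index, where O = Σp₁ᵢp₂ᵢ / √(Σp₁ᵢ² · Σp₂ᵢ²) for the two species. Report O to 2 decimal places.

0.57

Σ p₁ᵢp₂ᵢ = 0.0510 + 0.0320 + 0.0420 + 0.0136 + 0.0150 = 0.1536
Σp_1ᵢ² = 0.34² + 0.40² + 0.12² + 0.08² + 0.06² = 0.1156 + 0.1600 + 0.0144 + 0.0064 + 0.0036 = 0.3000
Σp_2ᵢ² = 0.15² + 0.08² + 0.35² + 0.17² + 0.25² = 0.0225 + 0.0064 + 0.1225 + 0.0289 + 0.0625 = 0.2428
O = 0.1536 / √(0.3000 × 0.2428) = 0.1536 / 0.26989 = 0.5691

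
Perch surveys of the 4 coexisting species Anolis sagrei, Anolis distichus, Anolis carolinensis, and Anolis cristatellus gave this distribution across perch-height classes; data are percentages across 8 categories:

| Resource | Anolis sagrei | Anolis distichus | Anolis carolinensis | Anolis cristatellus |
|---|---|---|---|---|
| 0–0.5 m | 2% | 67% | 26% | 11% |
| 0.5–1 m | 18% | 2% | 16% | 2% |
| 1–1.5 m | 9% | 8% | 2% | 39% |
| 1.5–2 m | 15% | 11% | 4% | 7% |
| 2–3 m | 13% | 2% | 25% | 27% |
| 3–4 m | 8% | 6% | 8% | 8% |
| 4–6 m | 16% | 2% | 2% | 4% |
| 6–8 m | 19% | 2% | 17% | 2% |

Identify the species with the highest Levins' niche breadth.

Convert percentages to proportions (divide by 100).
Σp_sagrᵢ² = 0.02² + 0.18² + 0.09² + 0.15² + 0.13² + 0.08² + 0.16² + 0.19² = 0.0004 + 0.0324 + 0.0081 + 0.0225 + 0.0169 + 0.0064 + 0.0256 + 0.0361 = 0.1484
B_sagr = 1 / 0.1484 = 6.7385
Σp_distᵢ² = 0.67² + 0.02² + 0.08² + 0.11² + 0.02² + 0.06² + 0.02² + 0.02² = 0.4489 + 0.0004 + 0.0064 + 0.0121 + 0.0004 + 0.0036 + 0.0004 + 0.0004 = 0.4726
B_dist = 1 / 0.4726 = 2.1160
Σp_caroᵢ² = 0.26² + 0.16² + 0.02² + 0.04² + 0.25² + 0.08² + 0.02² + 0.17² = 0.0676 + 0.0256 + 0.0004 + 0.0016 + 0.0625 + 0.0064 + 0.0004 + 0.0289 = 0.1934
B_caro = 1 / 0.1934 = 5.1706
Σp_crisᵢ² = 0.11² + 0.02² + 0.39² + 0.07² + 0.27² + 0.08² + 0.04² + 0.02² = 0.0121 + 0.0004 + 0.1521 + 0.0049 + 0.0729 + 0.0064 + 0.0016 + 0.0004 = 0.2508
B_cris = 1 / 0.2508 = 3.9872
Highest B → broadest niche (most generalist): Anolis sagrei (B = 6.74).

Anolis sagrei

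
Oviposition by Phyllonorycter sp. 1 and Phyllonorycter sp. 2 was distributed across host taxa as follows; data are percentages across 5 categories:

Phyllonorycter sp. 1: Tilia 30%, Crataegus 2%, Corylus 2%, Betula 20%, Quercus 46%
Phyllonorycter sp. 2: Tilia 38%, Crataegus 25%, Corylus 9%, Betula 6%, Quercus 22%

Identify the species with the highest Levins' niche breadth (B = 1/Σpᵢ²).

Phyllonorycter sp. 2

Convert percentages to proportions (divide by 100).
Σp_1ᵢ² = 0.30² + 0.02² + 0.02² + 0.20² + 0.46² = 0.0900 + 0.0004 + 0.0004 + 0.0400 + 0.2116 = 0.3424
B_1 = 1 / 0.3424 = 2.9206
Σp_2ᵢ² = 0.38² + 0.25² + 0.09² + 0.06² + 0.22² = 0.1444 + 0.0625 + 0.0081 + 0.0036 + 0.0484 = 0.2670
B_2 = 1 / 0.2670 = 3.7453
Highest B → broadest niche (most generalist): Phyllonorycter sp. 2 (B = 3.75).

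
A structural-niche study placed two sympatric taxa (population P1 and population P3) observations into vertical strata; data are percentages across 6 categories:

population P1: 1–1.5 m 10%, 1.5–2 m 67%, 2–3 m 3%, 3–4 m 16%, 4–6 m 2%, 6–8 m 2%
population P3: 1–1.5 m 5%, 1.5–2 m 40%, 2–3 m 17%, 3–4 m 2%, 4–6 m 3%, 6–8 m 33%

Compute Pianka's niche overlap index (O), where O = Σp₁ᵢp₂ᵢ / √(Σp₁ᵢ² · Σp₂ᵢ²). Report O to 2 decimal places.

Convert percentages to proportions (divide by 100).
Σ p₁ᵢp₂ᵢ = 0.0050 + 0.2680 + 0.0051 + 0.0032 + 0.0006 + 0.0066 = 0.2885
Σp_1ᵢ² = 0.10² + 0.67² + 0.03² + 0.16² + 0.02² + 0.02² = 0.0100 + 0.4489 + 0.0009 + 0.0256 + 0.0004 + 0.0004 = 0.4862
Σp_2ᵢ² = 0.05² + 0.40² + 0.17² + 0.02² + 0.03² + 0.33² = 0.0025 + 0.1600 + 0.0289 + 0.0004 + 0.0009 + 0.1089 = 0.3016
O = 0.2885 / √(0.4862 × 0.3016) = 0.2885 / 0.38293 = 0.7534

0.75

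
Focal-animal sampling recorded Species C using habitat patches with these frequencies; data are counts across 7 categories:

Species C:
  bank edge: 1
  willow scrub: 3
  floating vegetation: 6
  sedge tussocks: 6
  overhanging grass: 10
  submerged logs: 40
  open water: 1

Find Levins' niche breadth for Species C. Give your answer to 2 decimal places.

Proportions for Species C (n=67): 1/67=0.0149, 3/67=0.0448, 6/67=0.0896, 6/67=0.0896, 10/67=0.1493, 40/67=0.5970, 1/67=0.0149
Σpᵢ² = 0.0149² + 0.0448² + 0.0896² + 0.0896² + 0.1493² + 0.5970² + 0.0149² = 0.000222 + 0.002007 + 0.008028 + 0.008028 + 0.022290 + 0.356409 + 0.000222 = 0.397206
B = 1 / 0.397206 = 2.5176

2.52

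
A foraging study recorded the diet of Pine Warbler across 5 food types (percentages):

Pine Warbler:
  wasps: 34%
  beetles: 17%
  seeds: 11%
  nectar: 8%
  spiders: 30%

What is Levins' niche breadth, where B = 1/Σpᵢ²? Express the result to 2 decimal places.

Convert percentages to proportions (divide by 100).
Σpᵢ² = 0.34² + 0.17² + 0.11² + 0.08² + 0.30² = 0.1156 + 0.0289 + 0.0121 + 0.0064 + 0.0900 = 0.2530
B = 1 / 0.2530 = 3.9526

3.95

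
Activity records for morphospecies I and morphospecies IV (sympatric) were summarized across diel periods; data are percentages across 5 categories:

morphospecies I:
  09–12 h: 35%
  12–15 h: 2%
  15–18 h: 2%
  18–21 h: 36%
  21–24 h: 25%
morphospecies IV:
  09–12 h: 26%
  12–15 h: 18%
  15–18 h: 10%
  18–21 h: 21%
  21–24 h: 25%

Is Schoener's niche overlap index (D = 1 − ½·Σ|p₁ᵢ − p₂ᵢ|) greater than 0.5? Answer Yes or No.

Convert percentages to proportions (divide by 100).
Σ|p₁ᵢ − p₂ᵢ| = 0.09 + 0.16 + 0.08 + 0.15 + 0.00 = 0.48
D = 1 − ½ × 0.48 = 1 − 0.240 = 0.7600
D = 0.7600 > 0.5 → Yes.

Yes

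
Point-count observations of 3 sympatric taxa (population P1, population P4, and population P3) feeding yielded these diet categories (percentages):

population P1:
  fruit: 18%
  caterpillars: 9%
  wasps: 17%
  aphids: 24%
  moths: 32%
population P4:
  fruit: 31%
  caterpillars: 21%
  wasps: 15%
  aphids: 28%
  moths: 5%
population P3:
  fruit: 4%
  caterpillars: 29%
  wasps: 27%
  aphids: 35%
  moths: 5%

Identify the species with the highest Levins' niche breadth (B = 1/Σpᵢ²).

population P1

Convert percentages to proportions (divide by 100).
Σp_P1ᵢ² = 0.18² + 0.09² + 0.17² + 0.24² + 0.32² = 0.0324 + 0.0081 + 0.0289 + 0.0576 + 0.1024 = 0.2294
B_P1 = 1 / 0.2294 = 4.3592
Σp_P4ᵢ² = 0.31² + 0.21² + 0.15² + 0.28² + 0.05² = 0.0961 + 0.0441 + 0.0225 + 0.0784 + 0.0025 = 0.2436
B_P4 = 1 / 0.2436 = 4.1051
Σp_P3ᵢ² = 0.04² + 0.29² + 0.27² + 0.35² + 0.05² = 0.0016 + 0.0841 + 0.0729 + 0.1225 + 0.0025 = 0.2836
B_P3 = 1 / 0.2836 = 3.5261
Highest B → broadest niche (most generalist): population P1 (B = 4.36).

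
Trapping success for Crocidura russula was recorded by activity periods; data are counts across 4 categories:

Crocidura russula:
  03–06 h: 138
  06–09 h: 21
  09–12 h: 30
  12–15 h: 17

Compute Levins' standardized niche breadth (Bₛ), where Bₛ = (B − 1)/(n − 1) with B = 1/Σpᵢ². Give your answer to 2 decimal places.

Proportions for Crocidura russula (n=206): 138/206=0.6699, 21/206=0.1019, 30/206=0.1456, 17/206=0.0825
Σpᵢ² = 0.6699² + 0.1019² + 0.1456² + 0.0825² = 0.448766 + 0.010384 + 0.021199 + 0.006806 = 0.487155
B = 1 / 0.487155 = 2.0527
Bₛ = (B − 1)/(n − 1) = (2.0527 − 1)/(4 − 1) = 1.0527/3 = 0.3509

0.35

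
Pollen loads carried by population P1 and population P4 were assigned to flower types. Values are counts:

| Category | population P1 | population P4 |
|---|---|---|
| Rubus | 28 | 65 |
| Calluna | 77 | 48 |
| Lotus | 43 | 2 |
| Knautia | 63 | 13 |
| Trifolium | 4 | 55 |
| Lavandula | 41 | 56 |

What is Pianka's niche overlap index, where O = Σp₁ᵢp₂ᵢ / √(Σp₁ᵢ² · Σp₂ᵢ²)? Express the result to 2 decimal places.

0.66

Proportions for population P1 (n=256): 28/256=0.1094, 77/256=0.3008, 43/256=0.1680, 63/256=0.2461, 4/256=0.0156, 41/256=0.1602
Proportions for population P4 (n=239): 65/239=0.2720, 48/239=0.2008, 2/239=0.0084, 13/239=0.0544, 55/239=0.2301, 56/239=0.2343
Σ p₁ᵢp₂ᵢ = 0.029757 + 0.060401 + 0.001411 + 0.013388 + 0.003590 + 0.037535 = 0.146082
Σp_1ᵢ² = 0.1094² + 0.3008² + 0.1680² + 0.2461² + 0.0156² + 0.1602² = 0.011968 + 0.090481 + 0.028224 + 0.060565 + 0.000243 + 0.025664 = 0.217145
Σp_2ᵢ² = 0.2720² + 0.2008² + 0.0084² + 0.0544² + 0.2301² + 0.2343² = 0.073984 + 0.040321 + 0.000071 + 0.002959 + 0.052946 + 0.054896 = 0.225177
O = 0.146082 / √(0.217145 × 0.225177) = 0.146082 / 0.2211245 = 0.6606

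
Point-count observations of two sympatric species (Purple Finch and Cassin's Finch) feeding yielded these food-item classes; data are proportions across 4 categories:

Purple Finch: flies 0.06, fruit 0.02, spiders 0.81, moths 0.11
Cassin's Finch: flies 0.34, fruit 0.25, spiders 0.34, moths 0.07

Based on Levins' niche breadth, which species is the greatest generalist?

Σp_Purpᵢ² = 0.06² + 0.02² + 0.81² + 0.11² = 0.0036 + 0.0004 + 0.6561 + 0.0121 = 0.6722
B_Purp = 1 / 0.6722 = 1.4877
Σp_Cassᵢ² = 0.34² + 0.25² + 0.34² + 0.07² = 0.1156 + 0.0625 + 0.1156 + 0.0049 = 0.2986
B_Cass = 1 / 0.2986 = 3.3490
Highest B → broadest niche (most generalist): Cassin's Finch (B = 3.35).

Cassin's Finch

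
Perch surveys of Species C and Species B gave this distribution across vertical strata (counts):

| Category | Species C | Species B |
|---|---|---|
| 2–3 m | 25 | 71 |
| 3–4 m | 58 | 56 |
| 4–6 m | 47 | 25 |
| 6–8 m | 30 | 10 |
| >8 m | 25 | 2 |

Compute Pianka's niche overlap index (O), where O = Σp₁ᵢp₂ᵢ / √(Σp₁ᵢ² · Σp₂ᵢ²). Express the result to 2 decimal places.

Proportions for Species C (n=185): 25/185=0.1351, 58/185=0.3135, 47/185=0.2541, 30/185=0.1622, 25/185=0.1351
Proportions for Species B (n=164): 71/164=0.4329, 56/164=0.3415, 25/164=0.1524, 10/164=0.0610, 2/164=0.0122
Σ p₁ᵢp₂ᵢ = 0.058485 + 0.107060 + 0.038725 + 0.009894 + 0.001648 = 0.215812
Σp_1ᵢ² = 0.1351² + 0.3135² + 0.2541² + 0.1622² + 0.1351² = 0.018252 + 0.098282 + 0.064567 + 0.026309 + 0.018252 = 0.225662
Σp_2ᵢ² = 0.4329² + 0.3415² + 0.1524² + 0.0610² + 0.0122² = 0.187402 + 0.116622 + 0.023226 + 0.003721 + 0.000149 = 0.331120
O = 0.215812 / √(0.225662 × 0.331120) = 0.215812 / 0.2733518 = 0.7895

0.79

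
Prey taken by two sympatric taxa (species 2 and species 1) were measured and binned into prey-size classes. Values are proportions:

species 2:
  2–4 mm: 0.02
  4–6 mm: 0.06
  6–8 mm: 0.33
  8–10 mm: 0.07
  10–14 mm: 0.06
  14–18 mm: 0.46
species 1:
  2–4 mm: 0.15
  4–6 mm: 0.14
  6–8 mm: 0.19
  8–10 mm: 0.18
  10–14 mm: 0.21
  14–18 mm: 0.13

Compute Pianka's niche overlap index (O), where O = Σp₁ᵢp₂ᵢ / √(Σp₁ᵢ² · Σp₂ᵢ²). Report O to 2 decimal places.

Σ p₁ᵢp₂ᵢ = 0.0030 + 0.0084 + 0.0627 + 0.0126 + 0.0126 + 0.0598 = 0.1591
Σp_1ᵢ² = 0.02² + 0.06² + 0.33² + 0.07² + 0.06² + 0.46² = 0.0004 + 0.0036 + 0.1089 + 0.0049 + 0.0036 + 0.2116 = 0.3330
Σp_2ᵢ² = 0.15² + 0.14² + 0.19² + 0.18² + 0.21² + 0.13² = 0.0225 + 0.0196 + 0.0361 + 0.0324 + 0.0441 + 0.0169 = 0.1716
O = 0.1591 / √(0.3330 × 0.1716) = 0.1591 / 0.23905 = 0.6656

0.67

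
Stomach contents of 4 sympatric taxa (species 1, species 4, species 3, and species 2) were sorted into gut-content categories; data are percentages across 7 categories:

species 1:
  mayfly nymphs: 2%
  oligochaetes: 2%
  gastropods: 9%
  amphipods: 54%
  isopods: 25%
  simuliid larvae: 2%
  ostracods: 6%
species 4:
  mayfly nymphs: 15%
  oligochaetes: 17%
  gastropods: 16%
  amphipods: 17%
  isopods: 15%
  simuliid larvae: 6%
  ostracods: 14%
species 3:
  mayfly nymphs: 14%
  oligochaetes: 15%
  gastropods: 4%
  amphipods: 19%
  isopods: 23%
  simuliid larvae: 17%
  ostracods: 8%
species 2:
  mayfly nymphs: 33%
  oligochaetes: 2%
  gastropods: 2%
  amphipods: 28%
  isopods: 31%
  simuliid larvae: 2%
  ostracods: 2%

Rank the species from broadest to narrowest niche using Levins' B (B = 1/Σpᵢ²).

species 4 > species 3 > species 2 > species 1

Convert percentages to proportions (divide by 100).
Σp_1ᵢ² = 0.02² + 0.02² + 0.09² + 0.54² + 0.25² + 0.02² + 0.06² = 0.0004 + 0.0004 + 0.0081 + 0.2916 + 0.0625 + 0.0004 + 0.0036 = 0.3670
B_1 = 1 / 0.3670 = 2.7248
Σp_4ᵢ² = 0.15² + 0.17² + 0.16² + 0.17² + 0.15² + 0.06² + 0.14² = 0.0225 + 0.0289 + 0.0256 + 0.0289 + 0.0225 + 0.0036 + 0.0196 = 0.1516
B_4 = 1 / 0.1516 = 6.5963
Σp_3ᵢ² = 0.14² + 0.15² + 0.04² + 0.19² + 0.23² + 0.17² + 0.08² = 0.0196 + 0.0225 + 0.0016 + 0.0361 + 0.0529 + 0.0289 + 0.0064 = 0.1680
B_3 = 1 / 0.1680 = 5.9524
Σp_2ᵢ² = 0.33² + 0.02² + 0.02² + 0.28² + 0.31² + 0.02² + 0.02² = 0.1089 + 0.0004 + 0.0004 + 0.0784 + 0.0961 + 0.0004 + 0.0004 = 0.2850
B_2 = 1 / 0.2850 = 3.5088
Ranking by B (broadest → narrowest): species 4 (6.60) > species 3 (5.95) > species 2 (3.51) > species 1 (2.72)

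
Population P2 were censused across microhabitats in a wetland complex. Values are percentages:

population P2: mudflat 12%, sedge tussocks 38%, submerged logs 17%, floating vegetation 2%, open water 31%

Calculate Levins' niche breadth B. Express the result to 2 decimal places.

Convert percentages to proportions (divide by 100).
Σpᵢ² = 0.12² + 0.38² + 0.17² + 0.02² + 0.31² = 0.0144 + 0.1444 + 0.0289 + 0.0004 + 0.0961 = 0.2842
B = 1 / 0.2842 = 3.5186

3.52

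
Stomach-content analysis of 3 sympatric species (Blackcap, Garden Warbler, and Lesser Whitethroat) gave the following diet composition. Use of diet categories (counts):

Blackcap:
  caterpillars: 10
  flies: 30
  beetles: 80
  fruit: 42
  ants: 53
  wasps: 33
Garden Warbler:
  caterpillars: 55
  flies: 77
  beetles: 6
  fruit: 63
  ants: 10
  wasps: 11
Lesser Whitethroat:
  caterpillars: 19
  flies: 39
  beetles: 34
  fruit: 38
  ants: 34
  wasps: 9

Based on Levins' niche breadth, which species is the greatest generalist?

Lesser Whitethroat

Proportions for Blackcap (n=248): 10/248=0.0403, 30/248=0.1210, 80/248=0.3226, 42/248=0.1694, 53/248=0.2137, 33/248=0.1331
Proportions for Garden Warbler (n=222): 55/222=0.2477, 77/222=0.3468, 6/222=0.0270, 63/222=0.2838, 10/222=0.0450, 11/222=0.0495
Proportions for Lesser Whitethroat (n=173): 19/173=0.1098, 39/173=0.2254, 34/173=0.1965, 38/173=0.2197, 34/173=0.1965, 9/173=0.0520
Σp_Blacᵢ² = 0.0403² + 0.1210² + 0.3226² + 0.1694² + 0.2137² + 0.1331² = 0.001624 + 0.014641 + 0.104071 + 0.028696 + 0.045668 + 0.017716 = 0.212416
B_Blac = 1 / 0.212416 = 4.7077
Σp_Warbᵢ² = 0.2477² + 0.3468² + 0.0270² + 0.2838² + 0.0450² + 0.0495² = 0.061355 + 0.120270 + 0.000729 + 0.080542 + 0.002025 + 0.002450 = 0.267371
B_Warb = 1 / 0.267371 = 3.7401
Σp_Whitᵢ² = 0.1098² + 0.2254² + 0.1965² + 0.2197² + 0.1965² + 0.0520² = 0.012056 + 0.050805 + 0.038612 + 0.048268 + 0.038612 + 0.002704 = 0.191057
B_Whit = 1 / 0.191057 = 5.2340
Highest B → broadest niche (most generalist): Lesser Whitethroat (B = 5.23).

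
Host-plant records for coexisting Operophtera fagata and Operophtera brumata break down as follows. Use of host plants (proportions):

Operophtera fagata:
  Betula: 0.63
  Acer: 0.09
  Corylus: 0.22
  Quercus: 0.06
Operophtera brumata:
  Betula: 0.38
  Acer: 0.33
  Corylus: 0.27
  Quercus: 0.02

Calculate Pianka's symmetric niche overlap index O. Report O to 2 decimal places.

Σ p₁ᵢp₂ᵢ = 0.2394 + 0.0297 + 0.0594 + 0.0012 = 0.3297
Σp_1ᵢ² = 0.63² + 0.09² + 0.22² + 0.06² = 0.3969 + 0.0081 + 0.0484 + 0.0036 = 0.4570
Σp_2ᵢ² = 0.38² + 0.33² + 0.27² + 0.02² = 0.1444 + 0.1089 + 0.0729 + 0.0004 = 0.3266
O = 0.3297 / √(0.4570 × 0.3266) = 0.3297 / 0.38634 = 0.8534

0.85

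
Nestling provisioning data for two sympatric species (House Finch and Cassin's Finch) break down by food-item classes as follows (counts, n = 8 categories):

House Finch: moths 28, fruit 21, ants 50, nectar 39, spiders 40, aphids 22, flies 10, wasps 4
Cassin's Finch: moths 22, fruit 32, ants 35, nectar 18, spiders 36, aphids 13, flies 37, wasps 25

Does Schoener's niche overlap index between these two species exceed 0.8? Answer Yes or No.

No

Proportions for House Finch (n=214): 28/214=0.1308, 21/214=0.0981, 50/214=0.2336, 39/214=0.1822, 40/214=0.1869, 22/214=0.1028, 10/214=0.0467, 4/214=0.0187
Proportions for Cassin's Finch (n=218): 22/218=0.1009, 32/218=0.1468, 35/218=0.1606, 18/218=0.0826, 36/218=0.1651, 13/218=0.0596, 37/218=0.1697, 25/218=0.1147
Σ|p₁ᵢ − p₂ᵢ| = 0.0299 + 0.0487 + 0.0730 + 0.0996 + 0.0218 + 0.0432 + 0.1230 + 0.0960 = 0.5352
D = 1 − ½ × 0.5352 = 1 − 0.26760 = 0.73240
D = 0.73240 < 0.8 → No.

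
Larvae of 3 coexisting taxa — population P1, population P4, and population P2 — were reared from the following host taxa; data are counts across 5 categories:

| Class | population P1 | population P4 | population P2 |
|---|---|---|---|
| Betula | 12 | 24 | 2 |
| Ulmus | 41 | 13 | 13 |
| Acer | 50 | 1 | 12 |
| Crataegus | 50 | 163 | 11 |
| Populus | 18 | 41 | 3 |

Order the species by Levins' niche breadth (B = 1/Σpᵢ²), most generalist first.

population P1 > population P2 > population P4

Proportions for population P1 (n=171): 12/171=0.0702, 41/171=0.2398, 50/171=0.2924, 50/171=0.2924, 18/171=0.1053
Proportions for population P4 (n=242): 24/242=0.0992, 13/242=0.0537, 1/242=0.0041, 163/242=0.6736, 41/242=0.1694
Proportions for population P2 (n=41): 2/41=0.0488, 13/41=0.3171, 12/41=0.2927, 11/41=0.2683, 3/41=0.0732
Σp_P1ᵢ² = 0.0702² + 0.2398² + 0.2924² + 0.2924² + 0.1053² = 0.004928 + 0.057504 + 0.085498 + 0.085498 + 0.011088 = 0.244516
B_P1 = 1 / 0.244516 = 4.0897
Σp_P4ᵢ² = 0.0992² + 0.0537² + 0.0041² + 0.6736² + 0.1694² = 0.009841 + 0.002884 + 0.000017 + 0.453737 + 0.028696 = 0.495175
B_P4 = 1 / 0.495175 = 2.0195
Σp_P2ᵢ² = 0.0488² + 0.3171² + 0.2927² + 0.2683² + 0.0732² = 0.002381 + 0.100552 + 0.085673 + 0.071985 + 0.005358 = 0.265949
B_P2 = 1 / 0.265949 = 3.7601
Ranking by B (broadest → narrowest): population P1 (4.09) > population P2 (3.76) > population P4 (2.02)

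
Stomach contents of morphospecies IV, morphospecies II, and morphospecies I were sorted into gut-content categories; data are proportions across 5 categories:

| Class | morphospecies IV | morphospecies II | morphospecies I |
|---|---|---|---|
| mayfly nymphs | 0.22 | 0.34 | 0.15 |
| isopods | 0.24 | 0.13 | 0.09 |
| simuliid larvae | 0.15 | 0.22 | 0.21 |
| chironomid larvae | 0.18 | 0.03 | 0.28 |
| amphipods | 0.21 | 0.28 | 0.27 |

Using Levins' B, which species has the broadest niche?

Σp_IVᵢ² = 0.22² + 0.24² + 0.15² + 0.18² + 0.21² = 0.0484 + 0.0576 + 0.0225 + 0.0324 + 0.0441 = 0.2050
B_IV = 1 / 0.2050 = 4.8780
Σp_IIᵢ² = 0.34² + 0.13² + 0.22² + 0.03² + 0.28² = 0.1156 + 0.0169 + 0.0484 + 0.0009 + 0.0784 = 0.2602
B_II = 1 / 0.2602 = 3.8432
Σp_Iᵢ² = 0.15² + 0.09² + 0.21² + 0.28² + 0.27² = 0.0225 + 0.0081 + 0.0441 + 0.0784 + 0.0729 = 0.2260
B_I = 1 / 0.2260 = 4.4248
Highest B → broadest niche (most generalist): morphospecies IV (B = 4.88).

morphospecies IV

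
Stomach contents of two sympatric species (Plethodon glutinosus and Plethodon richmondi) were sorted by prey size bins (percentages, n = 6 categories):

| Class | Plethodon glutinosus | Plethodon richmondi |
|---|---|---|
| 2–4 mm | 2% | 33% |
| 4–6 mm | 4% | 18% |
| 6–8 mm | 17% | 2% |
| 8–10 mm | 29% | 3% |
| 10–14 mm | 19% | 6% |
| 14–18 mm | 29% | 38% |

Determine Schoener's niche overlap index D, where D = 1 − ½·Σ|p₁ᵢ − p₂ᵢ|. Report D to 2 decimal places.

Convert percentages to proportions (divide by 100).
Σ|p₁ᵢ − p₂ᵢ| = 0.31 + 0.14 + 0.15 + 0.26 + 0.13 + 0.09 = 1.08
D = 1 − ½ × 1.08 = 1 − 0.540 = 0.4600

0.46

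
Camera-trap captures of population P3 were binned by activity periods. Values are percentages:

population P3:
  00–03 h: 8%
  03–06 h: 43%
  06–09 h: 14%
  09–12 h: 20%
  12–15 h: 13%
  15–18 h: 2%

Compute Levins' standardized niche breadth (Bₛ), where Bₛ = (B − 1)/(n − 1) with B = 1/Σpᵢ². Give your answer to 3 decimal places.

Convert percentages to proportions (divide by 100).
Σpᵢ² = 0.08² + 0.43² + 0.14² + 0.20² + 0.13² + 0.02² = 0.0064 + 0.1849 + 0.0196 + 0.0400 + 0.0169 + 0.0004 = 0.2682
B = 1 / 0.2682 = 3.72856
Bₛ = (B − 1)/(n − 1) = (3.72856 − 1)/(6 − 1) = 2.72856/5 = 0.54571

0.546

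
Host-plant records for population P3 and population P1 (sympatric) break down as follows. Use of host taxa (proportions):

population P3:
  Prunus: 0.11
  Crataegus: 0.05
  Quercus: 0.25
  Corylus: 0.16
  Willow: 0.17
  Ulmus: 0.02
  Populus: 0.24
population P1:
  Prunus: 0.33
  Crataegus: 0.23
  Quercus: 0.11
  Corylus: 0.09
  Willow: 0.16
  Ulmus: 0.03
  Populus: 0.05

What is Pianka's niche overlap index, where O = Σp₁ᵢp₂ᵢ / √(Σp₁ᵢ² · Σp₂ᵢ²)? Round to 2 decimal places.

Σ p₁ᵢp₂ᵢ = 0.0363 + 0.0115 + 0.0275 + 0.0144 + 0.0272 + 0.0006 + 0.0120 = 0.1295
Σp_1ᵢ² = 0.11² + 0.05² + 0.25² + 0.16² + 0.17² + 0.02² + 0.24² = 0.0121 + 0.0025 + 0.0625 + 0.0256 + 0.0289 + 0.0004 + 0.0576 = 0.1896
Σp_2ᵢ² = 0.33² + 0.23² + 0.11² + 0.09² + 0.16² + 0.03² + 0.05² = 0.1089 + 0.0529 + 0.0121 + 0.0081 + 0.0256 + 0.0009 + 0.0025 = 0.2110
O = 0.1295 / √(0.1896 × 0.2110) = 0.1295 / 0.20001 = 0.6475

0.65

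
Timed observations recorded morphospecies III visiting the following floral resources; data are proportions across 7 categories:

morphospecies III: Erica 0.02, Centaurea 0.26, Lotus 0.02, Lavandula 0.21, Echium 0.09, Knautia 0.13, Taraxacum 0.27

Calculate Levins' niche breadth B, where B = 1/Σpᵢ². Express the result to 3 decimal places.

4.753

Σpᵢ² = 0.02² + 0.26² + 0.02² + 0.21² + 0.09² + 0.13² + 0.27² = 0.0004 + 0.0676 + 0.0004 + 0.0441 + 0.0081 + 0.0169 + 0.0729 = 0.2104
B = 1 / 0.2104 = 4.75285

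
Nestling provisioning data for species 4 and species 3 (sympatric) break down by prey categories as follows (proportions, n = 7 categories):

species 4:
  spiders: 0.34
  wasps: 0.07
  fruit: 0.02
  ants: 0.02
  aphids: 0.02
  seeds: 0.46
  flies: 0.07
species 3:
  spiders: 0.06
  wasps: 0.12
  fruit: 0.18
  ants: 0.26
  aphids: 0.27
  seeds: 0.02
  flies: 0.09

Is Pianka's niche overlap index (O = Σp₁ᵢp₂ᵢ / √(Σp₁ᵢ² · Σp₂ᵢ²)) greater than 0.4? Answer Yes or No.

Σ p₁ᵢp₂ᵢ = 0.0204 + 0.0084 + 0.0036 + 0.0052 + 0.0054 + 0.0092 + 0.0063 = 0.0585
Σp_1ᵢ² = 0.34² + 0.07² + 0.02² + 0.02² + 0.02² + 0.46² + 0.07² = 0.1156 + 0.0049 + 0.0004 + 0.0004 + 0.0004 + 0.2116 + 0.0049 = 0.3382
Σp_2ᵢ² = 0.06² + 0.12² + 0.18² + 0.26² + 0.27² + 0.02² + 0.09² = 0.0036 + 0.0144 + 0.0324 + 0.0676 + 0.0729 + 0.0004 + 0.0081 = 0.1994
O = 0.0585 / √(0.3382 × 0.1994) = 0.0585 / 0.25969 = 0.2253
O = 0.2253 < 0.4 → No.

No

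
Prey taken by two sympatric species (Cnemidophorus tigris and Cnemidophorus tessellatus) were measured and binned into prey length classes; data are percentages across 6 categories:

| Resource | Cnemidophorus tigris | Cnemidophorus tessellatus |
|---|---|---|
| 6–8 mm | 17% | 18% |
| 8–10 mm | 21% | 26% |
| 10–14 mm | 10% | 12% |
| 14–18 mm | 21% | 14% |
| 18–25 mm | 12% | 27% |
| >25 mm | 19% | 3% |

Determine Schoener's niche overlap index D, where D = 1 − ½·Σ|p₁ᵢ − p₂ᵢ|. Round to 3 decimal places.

Convert percentages to proportions (divide by 100).
Σ|p₁ᵢ − p₂ᵢ| = 0.01 + 0.05 + 0.02 + 0.07 + 0.15 + 0.16 = 0.46
D = 1 − ½ × 0.46 = 1 − 0.230 = 0.77000

0.770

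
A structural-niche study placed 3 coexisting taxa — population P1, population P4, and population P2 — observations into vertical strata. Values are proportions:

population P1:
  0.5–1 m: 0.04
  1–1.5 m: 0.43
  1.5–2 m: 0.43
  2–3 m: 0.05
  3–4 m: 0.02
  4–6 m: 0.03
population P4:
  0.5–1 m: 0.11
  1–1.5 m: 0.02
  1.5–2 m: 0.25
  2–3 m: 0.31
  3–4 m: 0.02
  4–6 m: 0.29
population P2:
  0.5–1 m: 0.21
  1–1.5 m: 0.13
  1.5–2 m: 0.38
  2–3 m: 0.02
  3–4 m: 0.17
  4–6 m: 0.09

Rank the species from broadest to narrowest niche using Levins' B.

Σp_P1ᵢ² = 0.04² + 0.43² + 0.43² + 0.05² + 0.02² + 0.03² = 0.0016 + 0.1849 + 0.1849 + 0.0025 + 0.0004 + 0.0009 = 0.3752
B_P1 = 1 / 0.3752 = 2.6652
Σp_P4ᵢ² = 0.11² + 0.02² + 0.25² + 0.31² + 0.02² + 0.29² = 0.0121 + 0.0004 + 0.0625 + 0.0961 + 0.0004 + 0.0841 = 0.2556
B_P4 = 1 / 0.2556 = 3.9124
Σp_P2ᵢ² = 0.21² + 0.13² + 0.38² + 0.02² + 0.17² + 0.09² = 0.0441 + 0.0169 + 0.1444 + 0.0004 + 0.0289 + 0.0081 = 0.2428
B_P2 = 1 / 0.2428 = 4.1186
Ranking by B (broadest → narrowest): population P2 (4.12) > population P4 (3.91) > population P1 (2.67)

population P2 > population P4 > population P1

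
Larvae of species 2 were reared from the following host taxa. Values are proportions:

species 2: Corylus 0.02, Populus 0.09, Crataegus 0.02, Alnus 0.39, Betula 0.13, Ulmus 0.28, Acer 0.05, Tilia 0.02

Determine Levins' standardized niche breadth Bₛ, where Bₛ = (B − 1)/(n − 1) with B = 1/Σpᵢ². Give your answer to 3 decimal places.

Σpᵢ² = 0.02² + 0.09² + 0.02² + 0.39² + 0.13² + 0.28² + 0.05² + 0.02² = 0.0004 + 0.0081 + 0.0004 + 0.1521 + 0.0169 + 0.0784 + 0.0025 + 0.0004 = 0.2592
B = 1 / 0.2592 = 3.85802
Bₛ = (B − 1)/(n − 1) = (3.85802 − 1)/(8 − 1) = 2.85802/7 = 0.40829

0.408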